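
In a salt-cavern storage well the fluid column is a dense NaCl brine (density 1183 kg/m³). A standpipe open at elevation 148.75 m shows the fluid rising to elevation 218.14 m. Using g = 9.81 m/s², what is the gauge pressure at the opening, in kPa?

P ≈ 805 kPa

Pressure head ψ = h − z = 218.14 − 148.75 = 69.39 m.
P = ρgψ = 1183 × 9.81 × 69.39 = 805287 Pa ≈ 805 kPa.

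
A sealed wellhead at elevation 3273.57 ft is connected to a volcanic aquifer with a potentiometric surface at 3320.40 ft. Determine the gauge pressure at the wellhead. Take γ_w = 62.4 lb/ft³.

Head above the cap: Δh = 3320.40 − 3273.57 = 46.83 ft.
P = γΔh/144 = 62.4 × 46.83 / 144 = 20.3 psi.

P ≈ 20.3 psi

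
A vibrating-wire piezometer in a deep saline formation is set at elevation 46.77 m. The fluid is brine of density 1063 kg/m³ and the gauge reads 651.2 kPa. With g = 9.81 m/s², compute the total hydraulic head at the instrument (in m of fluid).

ψ = P/(ρg) = 651.2×1000 / (1063 × 9.81) = 62.45 m.
h = z + ψ = 46.77 + 62.45 = 109.22 m.

h ≈ 109.22 m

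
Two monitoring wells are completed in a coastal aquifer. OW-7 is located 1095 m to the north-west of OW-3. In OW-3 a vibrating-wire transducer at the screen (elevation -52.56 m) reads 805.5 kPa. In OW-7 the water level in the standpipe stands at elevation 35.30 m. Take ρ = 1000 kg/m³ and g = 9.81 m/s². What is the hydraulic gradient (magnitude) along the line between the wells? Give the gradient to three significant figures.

Pressure head at OW-3: ψ = P/(ρg) = 805.5×1000 / (1000 × 9.81) = 82.11 m.
Total head at OW-3: h = z + ψ = -52.56 + 82.11 = 29.55 m.
Total head at OW-7: h = 35.30 m (water level in the piezometer is the total head).
Head difference: h(OW-3) − h(OW-7) = 29.55 − 35.30 = -5.75 m.
Hydraulic gradient: i = |Δh| / L = 5.75 / 1095 = 0.00525.

i ≈ 0.00525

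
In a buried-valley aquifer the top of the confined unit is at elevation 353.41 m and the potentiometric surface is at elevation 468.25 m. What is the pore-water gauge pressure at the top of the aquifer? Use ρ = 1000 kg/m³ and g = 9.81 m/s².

P ≈ 1130 kPa

Pressure head at the aquifer top: ψ = h − z = 468.25 − 353.41 = 114.84 m.
P = ρgψ = 1000 × 9.81 × 114.84 = 1126580 Pa ≈ 1130 kPa.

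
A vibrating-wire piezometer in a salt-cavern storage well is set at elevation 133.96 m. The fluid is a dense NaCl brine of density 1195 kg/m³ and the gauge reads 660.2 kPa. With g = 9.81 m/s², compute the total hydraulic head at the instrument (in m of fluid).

ψ = P/(ρg) = 660.2×1000 / (1195 × 9.81) = 56.32 m.
h = z + ψ = 133.96 + 56.32 = 190.28 m.

h ≈ 190.28 m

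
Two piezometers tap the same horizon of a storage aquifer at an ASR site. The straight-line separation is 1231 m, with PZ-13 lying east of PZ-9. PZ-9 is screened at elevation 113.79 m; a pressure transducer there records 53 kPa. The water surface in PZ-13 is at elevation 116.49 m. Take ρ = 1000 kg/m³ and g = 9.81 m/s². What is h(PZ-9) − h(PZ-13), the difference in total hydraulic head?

Pressure head at PZ-9: ψ = P/(ρg) = 53×1000 / (1000 × 9.81) = 5.40 m.
Total head at PZ-9: h = z + ψ = 113.79 + 5.40 = 119.19 m.
Total head at PZ-13: h = 116.49 m (water level in the piezometer is the total head).
Head difference: h(PZ-9) − h(PZ-13) = 119.19 − 116.49 = 2.70 m.

Δh ≈ 2.70 m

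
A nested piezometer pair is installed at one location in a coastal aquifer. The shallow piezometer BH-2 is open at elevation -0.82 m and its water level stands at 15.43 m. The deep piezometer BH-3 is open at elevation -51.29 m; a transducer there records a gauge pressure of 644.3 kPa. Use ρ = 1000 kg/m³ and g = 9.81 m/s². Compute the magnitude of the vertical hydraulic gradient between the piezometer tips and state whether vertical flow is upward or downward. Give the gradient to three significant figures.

Total head at BH-2: h = 15.43 m (water level in the standpipe).
Pressure head at BH-3: ψ = P/(ρg) = 644.3×1000 / (1000 × 9.81) = 65.68 m.
Total head at BH-3: h = z + ψ = -51.29 + 65.68 = 14.39 m.
Δh = h(BH-2) − h(BH-3) = 15.43 − 14.39 = 1.04 m.
Vertical separation Δz = -0.82 − (-51.29) = 50.47 m.
|i_v| = |Δh| / Δz = 1.04 / 50.47 = 0.0206.
Head is higher in the shallow piezometer, so vertical flow is downward (recharge condition).

|i_v| ≈ 0.0206; vertical flow is downward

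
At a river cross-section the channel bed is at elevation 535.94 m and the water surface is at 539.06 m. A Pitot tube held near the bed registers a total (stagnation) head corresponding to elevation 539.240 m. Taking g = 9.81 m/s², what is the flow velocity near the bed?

v ≈ 1.88 m/s

Near the bed, under hydrostatic conditions, the piezometric head (z + ψ) equals the free-surface elevation, 539.06 m.
Velocity head = total − piezometric = 539.240 − 539.06 = 0.180 m.
v = √(2g·h_v) = √(2 × 9.81 × 0.180) = 1.88 m/s.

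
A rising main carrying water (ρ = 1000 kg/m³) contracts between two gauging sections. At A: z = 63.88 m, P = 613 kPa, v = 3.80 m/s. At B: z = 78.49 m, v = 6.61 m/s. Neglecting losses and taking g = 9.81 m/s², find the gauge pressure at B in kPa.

P₂ ≈ 455 kPa

Pressure head at A: ψ₁ = P₁/(ρg) = 613×1000 / (1000 × 9.81) = 62.49 m.
Velocity heads: v₁²/2g = 3.80²/19.62 = 0.736 m; v₂²/2g = 6.61²/19.62 = 2.227 m.
Total head H = z₁ + ψ₁ + v₁²/2g = 63.88 + 62.49 + 0.736 = 127.11 m.
ψ₂ = H − z₂ − v₂²/2g = 127.11 − 78.49 − 2.227 = 46.39 m.
P₂ = ρgψ₂ = 1000 × 9.81 × 46.39 ≈ 455 kPa.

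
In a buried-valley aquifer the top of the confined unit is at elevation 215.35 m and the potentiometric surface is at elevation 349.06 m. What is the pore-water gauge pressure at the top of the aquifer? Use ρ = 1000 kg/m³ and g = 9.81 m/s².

Pressure head at the aquifer top: ψ = h − z = 349.06 − 215.35 = 133.71 m.
P = ρgψ = 1000 × 9.81 × 133.71 = 1311695 Pa ≈ 1310 kPa.

P ≈ 1310 kPa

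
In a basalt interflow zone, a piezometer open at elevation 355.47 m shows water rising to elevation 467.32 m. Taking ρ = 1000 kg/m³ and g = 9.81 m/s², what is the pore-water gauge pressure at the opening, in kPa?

Pressure head ψ = h − z = 467.32 − 355.47 = 111.85 m.
P = ρgψ = 1000 × 9.81 × 111.85 = 1097248 Pa ≈ 1100 kPa.

P ≈ 1100 kPa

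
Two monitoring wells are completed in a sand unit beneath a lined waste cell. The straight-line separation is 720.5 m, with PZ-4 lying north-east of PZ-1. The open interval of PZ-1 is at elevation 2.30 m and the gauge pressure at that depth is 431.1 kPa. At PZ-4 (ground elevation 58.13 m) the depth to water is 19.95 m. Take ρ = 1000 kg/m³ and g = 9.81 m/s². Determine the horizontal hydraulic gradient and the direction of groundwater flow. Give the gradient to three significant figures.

i ≈ 0.0112; groundwater flows toward the north-east

Pressure head at PZ-1: ψ = P/(ρg) = 431.1×1000 / (1000 × 9.81) = 43.94 m.
Total head at PZ-1: h = z + ψ = 2.30 + 43.94 = 46.24 m.
Total head at PZ-4: h = 58.13 − 19.95 = 38.18 m.
Head difference: h(PZ-1) − h(PZ-4) = 46.24 − 38.18 = 8.06 m.
Hydraulic gradient: i = |Δh| / L = 8.06 / 720.5 = 0.0112.
Flow is from higher to lower head: from PZ-1 toward PZ-4, i.e. toward the north-east.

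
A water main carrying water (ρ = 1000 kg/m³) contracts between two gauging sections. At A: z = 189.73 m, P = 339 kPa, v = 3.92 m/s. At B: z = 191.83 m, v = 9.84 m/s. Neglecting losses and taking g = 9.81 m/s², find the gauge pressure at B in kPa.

P₂ ≈ 278 kPa

Pressure head at A: ψ₁ = P₁/(ρg) = 339×1000 / (1000 × 9.81) = 34.56 m.
Velocity heads: v₁²/2g = 3.92²/19.62 = 0.783 m; v₂²/2g = 9.84²/19.62 = 4.935 m.
Total head H = z₁ + ψ₁ + v₁²/2g = 189.73 + 34.56 + 0.783 = 225.07 m.
ψ₂ = H − z₂ − v₂²/2g = 225.07 − 191.83 − 4.935 = 28.30 m.
P₂ = ρgψ₂ = 1000 × 9.81 × 28.30 ≈ 278 kPa.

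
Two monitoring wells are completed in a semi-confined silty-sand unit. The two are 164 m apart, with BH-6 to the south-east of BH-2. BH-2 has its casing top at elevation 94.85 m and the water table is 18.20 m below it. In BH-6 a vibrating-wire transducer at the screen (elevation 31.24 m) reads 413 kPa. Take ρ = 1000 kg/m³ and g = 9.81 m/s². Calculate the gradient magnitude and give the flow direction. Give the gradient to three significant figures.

i ≈ 0.0202; groundwater flows toward the south-east

Total head at BH-2: h = 94.85 − 18.20 = 76.65 m.
Pressure head at BH-6: ψ = P/(ρg) = 413×1000 / (1000 × 9.81) = 42.10 m.
Total head at BH-6: h = z + ψ = 31.24 + 42.10 = 73.34 m.
Head difference: h(BH-2) − h(BH-6) = 76.65 − 73.34 = 3.31 m.
Hydraulic gradient: i = |Δh| / L = 3.31 / 164 = 0.0202.
Flow is from higher to lower head: from BH-2 toward BH-6, i.e. toward the south-east.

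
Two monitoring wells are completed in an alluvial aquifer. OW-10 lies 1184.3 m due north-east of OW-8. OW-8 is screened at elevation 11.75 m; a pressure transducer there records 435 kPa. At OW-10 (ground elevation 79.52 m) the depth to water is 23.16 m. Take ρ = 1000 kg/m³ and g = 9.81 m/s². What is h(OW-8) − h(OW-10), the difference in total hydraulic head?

Pressure head at OW-8: ψ = P/(ρg) = 435×1000 / (1000 × 9.81) = 44.34 m.
Total head at OW-8: h = z + ψ = 11.75 + 44.34 = 56.09 m.
Total head at OW-10: h = 79.52 − 23.16 = 56.36 m.
Head difference: h(OW-8) − h(OW-10) = 56.09 − 56.36 = -0.27 m.

Δh ≈ -0.27 m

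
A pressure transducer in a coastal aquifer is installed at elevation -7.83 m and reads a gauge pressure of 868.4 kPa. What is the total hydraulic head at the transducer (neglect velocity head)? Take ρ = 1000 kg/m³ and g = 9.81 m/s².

ψ = P/(ρg) = 868.4×1000 / (1000 × 9.81) = 88.52 m.
h = z + ψ = -7.83 + 88.52 = 80.69 m.

h ≈ 80.69 m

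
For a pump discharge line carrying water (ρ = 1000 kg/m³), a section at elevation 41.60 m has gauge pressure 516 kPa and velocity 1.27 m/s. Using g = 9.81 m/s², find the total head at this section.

h ≈ 94.28 m

Pressure head ψ = P/(ρg) = 516×1000 / (1000 × 9.81) = 52.60 m.
Velocity head = v²/(2g) = 1.27² / (2 × 9.81) = 0.082 m.
h = z + ψ + v²/(2g) = 41.60 + 52.60 + 0.082 = 94.28 m.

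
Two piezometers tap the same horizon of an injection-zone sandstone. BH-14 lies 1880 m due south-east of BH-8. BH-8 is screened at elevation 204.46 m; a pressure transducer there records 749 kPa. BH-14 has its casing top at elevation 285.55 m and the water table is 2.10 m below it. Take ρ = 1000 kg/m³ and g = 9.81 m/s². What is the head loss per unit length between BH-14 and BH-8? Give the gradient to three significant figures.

Pressure head at BH-8: ψ = P/(ρg) = 749×1000 / (1000 × 9.81) = 76.35 m.
Total head at BH-8: h = z + ψ = 204.46 + 76.35 = 280.81 m.
Total head at BH-14: h = 285.55 − 2.10 = 283.45 m.
Head difference: h(BH-8) − h(BH-14) = 280.81 − 283.45 = -2.64 m.
Hydraulic gradient: i = |Δh| / L = 2.64 / 1880 = 0.00140.

i ≈ 0.00140 m/m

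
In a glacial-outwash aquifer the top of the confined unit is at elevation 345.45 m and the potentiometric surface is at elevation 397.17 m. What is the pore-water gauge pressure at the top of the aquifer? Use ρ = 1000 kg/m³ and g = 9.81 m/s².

P ≈ 507 kPa

Pressure head at the aquifer top: ψ = h − z = 397.17 − 345.45 = 51.72 m.
P = ρgψ = 1000 × 9.81 × 51.72 = 507373 Pa ≈ 507 kPa.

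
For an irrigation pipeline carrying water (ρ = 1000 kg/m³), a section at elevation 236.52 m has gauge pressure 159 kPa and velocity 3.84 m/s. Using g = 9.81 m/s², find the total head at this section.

Pressure head ψ = P/(ρg) = 159×1000 / (1000 × 9.81) = 16.21 m.
Velocity head = v²/(2g) = 3.84² / (2 × 9.81) = 0.752 m.
h = z + ψ + v²/(2g) = 236.52 + 16.21 + 0.752 = 253.48 m.

h ≈ 253.48 m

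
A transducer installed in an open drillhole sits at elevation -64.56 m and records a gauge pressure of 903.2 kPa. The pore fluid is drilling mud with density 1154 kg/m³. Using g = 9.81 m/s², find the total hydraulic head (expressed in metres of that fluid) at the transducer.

ψ = P/(ρg) = 903.2×1000 / (1154 × 9.81) = 79.78 m.
h = z + ψ = -64.56 + 79.78 = 15.22 m.

h ≈ 15.22 m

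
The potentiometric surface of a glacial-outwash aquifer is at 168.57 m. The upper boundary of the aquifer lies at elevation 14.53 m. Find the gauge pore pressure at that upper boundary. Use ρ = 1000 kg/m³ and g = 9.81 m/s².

P ≈ 1510 kPa

Pressure head at the aquifer top: ψ = h − z = 168.57 − 14.53 = 154.04 m.
P = ρgψ = 1000 × 9.81 × 154.04 = 1511132 Pa ≈ 1510 kPa.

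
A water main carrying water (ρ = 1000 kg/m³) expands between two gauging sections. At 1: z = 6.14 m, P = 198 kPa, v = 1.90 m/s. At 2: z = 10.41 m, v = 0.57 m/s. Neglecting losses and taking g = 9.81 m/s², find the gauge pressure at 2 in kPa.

P₂ ≈ 158 kPa

Pressure head at 1: ψ₁ = P₁/(ρg) = 198×1000 / (1000 × 9.81) = 20.18 m.
Velocity heads: v₁²/2g = 1.90²/19.62 = 0.184 m; v₂²/2g = 0.57²/19.62 = 0.017 m.
Total head H = z₁ + ψ₁ + v₁²/2g = 6.14 + 20.18 + 0.184 = 26.50 m.
ψ₂ = H − z₂ − v₂²/2g = 26.50 − 10.41 − 0.017 = 16.07 m.
P₂ = ρgψ₂ = 1000 × 9.81 × 16.07 ≈ 158 kPa.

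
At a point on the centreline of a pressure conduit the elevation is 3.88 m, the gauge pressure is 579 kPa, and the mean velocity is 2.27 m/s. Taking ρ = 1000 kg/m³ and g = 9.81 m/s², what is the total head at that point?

h ≈ 63.16 m

Pressure head ψ = P/(ρg) = 579×1000 / (1000 × 9.81) = 59.02 m.
Velocity head = v²/(2g) = 2.27² / (2 × 9.81) = 0.263 m.
h = z + ψ + v²/(2g) = 3.88 + 59.02 + 0.263 = 63.16 m.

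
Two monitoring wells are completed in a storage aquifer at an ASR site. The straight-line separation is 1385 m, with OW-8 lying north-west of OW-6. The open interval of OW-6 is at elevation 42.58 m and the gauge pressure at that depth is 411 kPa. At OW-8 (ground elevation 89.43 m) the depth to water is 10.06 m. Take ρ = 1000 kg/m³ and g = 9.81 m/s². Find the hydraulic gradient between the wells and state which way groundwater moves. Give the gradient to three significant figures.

Pressure head at OW-6: ψ = P/(ρg) = 411×1000 / (1000 × 9.81) = 41.90 m.
Total head at OW-6: h = z + ψ = 42.58 + 41.90 = 84.48 m.
Total head at OW-8: h = 89.43 − 10.06 = 79.37 m.
Head difference: h(OW-6) − h(OW-8) = 84.48 − 79.37 = 5.11 m.
Hydraulic gradient: i = |Δh| / L = 5.11 / 1385 = 0.00369.
Flow is from higher to lower head: from OW-6 toward OW-8, i.e. toward the north-west.

i ≈ 0.00369; groundwater flows toward the north-west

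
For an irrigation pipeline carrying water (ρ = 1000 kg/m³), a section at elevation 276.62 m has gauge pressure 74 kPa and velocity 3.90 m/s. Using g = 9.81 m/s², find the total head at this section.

h ≈ 284.94 m

Pressure head ψ = P/(ρg) = 74×1000 / (1000 × 9.81) = 7.54 m.
Velocity head = v²/(2g) = 3.90² / (2 × 9.81) = 0.775 m.
h = z + ψ + v²/(2g) = 276.62 + 7.54 + 0.775 = 284.94 m.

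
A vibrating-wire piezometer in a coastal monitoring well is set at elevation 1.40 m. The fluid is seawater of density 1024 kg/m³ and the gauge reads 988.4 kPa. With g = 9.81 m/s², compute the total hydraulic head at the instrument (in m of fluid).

ψ = P/(ρg) = 988.4×1000 / (1024 × 9.81) = 98.39 m.
h = z + ψ = 1.40 + 98.39 = 99.79 m.

h ≈ 99.79 m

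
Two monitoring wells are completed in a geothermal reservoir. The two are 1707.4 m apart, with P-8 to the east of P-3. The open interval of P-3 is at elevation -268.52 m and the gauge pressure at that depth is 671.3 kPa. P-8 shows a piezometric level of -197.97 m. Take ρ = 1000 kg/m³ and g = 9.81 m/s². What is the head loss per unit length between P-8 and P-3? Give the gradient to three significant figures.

i ≈ 0.00124 m/m

Pressure head at P-3: ψ = P/(ρg) = 671.3×1000 / (1000 × 9.81) = 68.43 m.
Total head at P-3: h = z + ψ = -268.52 + 68.43 = -200.09 m.
Total head at P-8: h = -197.97 m (water level in the piezometer is the total head).
Head difference: h(P-3) − h(P-8) = -200.09 − (-197.97) = -2.12 m.
Hydraulic gradient: i = |Δh| / L = 2.12 / 1707.4 = 0.00124.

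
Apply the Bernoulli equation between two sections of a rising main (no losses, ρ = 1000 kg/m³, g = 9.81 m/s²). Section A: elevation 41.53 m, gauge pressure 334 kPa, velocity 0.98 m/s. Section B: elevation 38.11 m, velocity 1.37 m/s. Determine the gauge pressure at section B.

Pressure head at A: ψ₁ = P₁/(ρg) = 334×1000 / (1000 × 9.81) = 34.05 m.
Velocity heads: v₁²/2g = 0.98²/19.62 = 0.049 m; v₂²/2g = 1.37²/19.62 = 0.096 m.
Total head H = z₁ + ψ₁ + v₁²/2g = 41.53 + 34.05 + 0.049 = 75.63 m.
ψ₂ = H − z₂ − v₂²/2g = 75.63 − 38.11 − 0.096 = 37.42 m.
P₂ = ρgψ₂ = 1000 × 9.81 × 37.42 ≈ 367 kPa.

P₂ ≈ 367 kPa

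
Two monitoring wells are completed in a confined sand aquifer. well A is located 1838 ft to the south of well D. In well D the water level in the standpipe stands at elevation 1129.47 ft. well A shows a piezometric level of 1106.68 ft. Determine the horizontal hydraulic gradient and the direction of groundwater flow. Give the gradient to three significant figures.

i ≈ 0.0124; groundwater flows toward the south

Total head at well D: h = 1129.47 ft (water level in the piezometer is the total head).
Total head at well A: h = 1106.68 ft (water level in the piezometer is the total head).
Head difference: h(well D) − h(well A) = 1129.47 − 1106.68 = 22.79 ft.
Hydraulic gradient: i = |Δh| / L = 22.79 / 1838 = 0.0124.
Flow is from higher to lower head: from well D toward well A, i.e. toward the south.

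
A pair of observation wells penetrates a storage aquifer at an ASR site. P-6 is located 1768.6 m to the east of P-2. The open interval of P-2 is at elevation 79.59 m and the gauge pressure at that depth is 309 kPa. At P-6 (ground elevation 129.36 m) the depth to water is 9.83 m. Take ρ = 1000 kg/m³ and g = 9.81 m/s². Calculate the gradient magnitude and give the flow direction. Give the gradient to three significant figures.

i ≈ 0.00477; groundwater flows toward the west

Pressure head at P-2: ψ = P/(ρg) = 309×1000 / (1000 × 9.81) = 31.50 m.
Total head at P-2: h = z + ψ = 79.59 + 31.50 = 111.09 m.
Total head at P-6: h = 129.36 − 9.83 = 119.53 m.
Head difference: h(P-2) − h(P-6) = 111.09 − 119.53 = -8.44 m.
Hydraulic gradient: i = |Δh| / L = 8.44 / 1768.6 = 0.00477.
Flow is from higher to lower head: from P-6 toward P-2, i.e. toward the west.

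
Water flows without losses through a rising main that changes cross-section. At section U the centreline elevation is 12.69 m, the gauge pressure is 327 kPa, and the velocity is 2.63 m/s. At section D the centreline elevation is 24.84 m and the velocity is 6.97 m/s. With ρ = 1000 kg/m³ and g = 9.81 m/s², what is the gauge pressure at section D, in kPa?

P₂ ≈ 187 kPa

Pressure head at U: ψ₁ = P₁/(ρg) = 327×1000 / (1000 × 9.81) = 33.33 m.
Velocity heads: v₁²/2g = 2.63²/19.62 = 0.353 m; v₂²/2g = 6.97²/19.62 = 2.476 m.
Total head H = z₁ + ψ₁ + v₁²/2g = 12.69 + 33.33 + 0.353 = 46.37 m.
ψ₂ = H − z₂ − v₂²/2g = 46.37 − 24.84 − 2.476 = 19.05 m.
P₂ = ρgψ₂ = 1000 × 9.81 × 19.05 ≈ 187 kPa.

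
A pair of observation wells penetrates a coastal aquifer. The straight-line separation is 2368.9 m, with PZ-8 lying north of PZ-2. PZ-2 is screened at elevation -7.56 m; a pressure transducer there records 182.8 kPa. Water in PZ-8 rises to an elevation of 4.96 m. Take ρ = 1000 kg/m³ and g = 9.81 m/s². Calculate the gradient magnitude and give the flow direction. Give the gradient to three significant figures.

Pressure head at PZ-2: ψ = P/(ρg) = 182.8×1000 / (1000 × 9.81) = 18.63 m.
Total head at PZ-2: h = z + ψ = -7.56 + 18.63 = 11.07 m.
Total head at PZ-8: h = 4.96 m (water level in the piezometer is the total head).
Head difference: h(PZ-2) − h(PZ-8) = 11.07 − 4.96 = 6.11 m.
Hydraulic gradient: i = |Δh| / L = 6.11 / 2368.9 = 0.00258.
Flow is from higher to lower head: from PZ-2 toward PZ-8, i.e. toward the north.

i ≈ 0.00258; groundwater flows toward the north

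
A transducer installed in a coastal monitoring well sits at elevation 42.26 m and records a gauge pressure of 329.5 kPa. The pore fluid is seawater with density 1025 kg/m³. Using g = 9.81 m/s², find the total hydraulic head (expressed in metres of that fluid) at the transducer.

ψ = P/(ρg) = 329.5×1000 / (1025 × 9.81) = 32.77 m.
h = z + ψ = 42.26 + 32.77 = 75.03 m.

h ≈ 75.03 m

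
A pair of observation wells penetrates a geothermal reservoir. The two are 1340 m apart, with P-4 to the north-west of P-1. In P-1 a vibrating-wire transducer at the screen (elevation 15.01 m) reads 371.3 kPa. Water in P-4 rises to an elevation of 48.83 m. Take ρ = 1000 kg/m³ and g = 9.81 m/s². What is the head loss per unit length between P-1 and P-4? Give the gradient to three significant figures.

Pressure head at P-1: ψ = P/(ρg) = 371.3×1000 / (1000 × 9.81) = 37.85 m.
Total head at P-1: h = z + ψ = 15.01 + 37.85 = 52.86 m.
Total head at P-4: h = 48.83 m (water level in the piezometer is the total head).
Head difference: h(P-1) − h(P-4) = 52.86 − 48.83 = 4.03 m.
Hydraulic gradient: i = |Δh| / L = 4.03 / 1340 = 0.00301.

i ≈ 0.00301 m/m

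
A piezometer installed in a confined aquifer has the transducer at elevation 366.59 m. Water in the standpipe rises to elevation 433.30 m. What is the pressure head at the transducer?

Total head h = 433.30 m (the water-surface elevation in the piezometer).
Pressure head ψ = h − z = 433.30 − 366.59 = 66.71 m.

ψ ≈ 66.71 m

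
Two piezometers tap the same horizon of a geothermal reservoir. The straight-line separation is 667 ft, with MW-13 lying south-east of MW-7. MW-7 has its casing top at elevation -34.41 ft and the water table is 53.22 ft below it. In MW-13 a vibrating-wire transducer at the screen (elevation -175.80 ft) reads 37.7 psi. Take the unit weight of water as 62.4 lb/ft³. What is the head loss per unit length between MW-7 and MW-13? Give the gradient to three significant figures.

i ≈ 0.00175 ft/ft

Total head at MW-7: h = -34.41 − 53.22 = -87.63 ft.
Pressure head at MW-13: ψ = 144·P/γ = 144 × 37.7 / 62.4 = 87.00 ft.
Total head at MW-13: h = z + ψ = -175.80 + 87.00 = -88.80 ft.
Head difference: h(MW-7) − h(MW-13) = -87.63 − (-88.80) = 1.17 ft.
Hydraulic gradient: i = |Δh| / L = 1.17 / 667 = 0.00175.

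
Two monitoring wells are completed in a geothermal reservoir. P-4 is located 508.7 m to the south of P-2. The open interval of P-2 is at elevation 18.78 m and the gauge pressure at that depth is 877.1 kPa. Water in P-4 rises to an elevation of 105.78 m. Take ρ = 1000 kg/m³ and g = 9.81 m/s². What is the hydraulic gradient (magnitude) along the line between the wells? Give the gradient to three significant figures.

i ≈ 0.00474

Pressure head at P-2: ψ = P/(ρg) = 877.1×1000 / (1000 × 9.81) = 89.41 m.
Total head at P-2: h = z + ψ = 18.78 + 89.41 = 108.19 m.
Total head at P-4: h = 105.78 m (water level in the piezometer is the total head).
Head difference: h(P-2) − h(P-4) = 108.19 − 105.78 = 2.41 m.
Hydraulic gradient: i = |Δh| / L = 2.41 / 508.7 = 0.00474.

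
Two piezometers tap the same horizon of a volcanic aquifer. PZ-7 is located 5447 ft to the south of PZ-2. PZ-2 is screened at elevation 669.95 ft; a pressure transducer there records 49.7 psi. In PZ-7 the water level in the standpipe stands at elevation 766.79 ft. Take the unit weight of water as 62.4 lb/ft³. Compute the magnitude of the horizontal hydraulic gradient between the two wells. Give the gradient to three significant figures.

i ≈ 0.00328

Pressure head at PZ-2: ψ = 144·P/γ = 144 × 49.7 / 62.4 = 114.69 ft.
Total head at PZ-2: h = z + ψ = 669.95 + 114.69 = 784.64 ft.
Total head at PZ-7: h = 766.79 ft (water level in the piezometer is the total head).
Head difference: h(PZ-2) − h(PZ-7) = 784.64 − 766.79 = 17.85 ft.
Hydraulic gradient: i = |Δh| / L = 17.85 / 5447 = 0.00328.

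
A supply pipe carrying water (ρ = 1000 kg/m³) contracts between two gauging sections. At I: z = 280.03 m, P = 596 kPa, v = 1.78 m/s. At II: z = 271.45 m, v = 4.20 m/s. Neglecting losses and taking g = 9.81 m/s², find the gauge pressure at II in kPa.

P₂ ≈ 673 kPa

Pressure head at I: ψ₁ = P₁/(ρg) = 596×1000 / (1000 × 9.81) = 60.75 m.
Velocity heads: v₁²/2g = 1.78²/19.62 = 0.161 m; v₂²/2g = 4.20²/19.62 = 0.899 m.
Total head H = z₁ + ψ₁ + v₁²/2g = 280.03 + 60.75 + 0.161 = 340.94 m.
ψ₂ = H − z₂ − v₂²/2g = 340.94 − 271.45 − 0.899 = 68.59 m.
P₂ = ρgψ₂ = 1000 × 9.81 × 68.59 ≈ 673 kPa.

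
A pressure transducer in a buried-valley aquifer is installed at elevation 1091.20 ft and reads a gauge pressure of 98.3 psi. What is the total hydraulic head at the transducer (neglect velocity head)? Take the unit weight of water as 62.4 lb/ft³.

h ≈ 1318.05 ft

ψ = 144·P/γ = 144 × 98.3 / 62.4 = 226.85 ft.
h = z + ψ = 1091.20 + 226.85 = 1318.05 ft.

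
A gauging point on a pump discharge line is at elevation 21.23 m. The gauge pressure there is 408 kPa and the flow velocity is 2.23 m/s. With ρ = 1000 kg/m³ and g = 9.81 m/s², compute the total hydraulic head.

h ≈ 63.07 m

Pressure head ψ = P/(ρg) = 408×1000 / (1000 × 9.81) = 41.59 m.
Velocity head = v²/(2g) = 2.23² / (2 × 9.81) = 0.253 m.
h = z + ψ + v²/(2g) = 21.23 + 41.59 + 0.253 = 63.07 m.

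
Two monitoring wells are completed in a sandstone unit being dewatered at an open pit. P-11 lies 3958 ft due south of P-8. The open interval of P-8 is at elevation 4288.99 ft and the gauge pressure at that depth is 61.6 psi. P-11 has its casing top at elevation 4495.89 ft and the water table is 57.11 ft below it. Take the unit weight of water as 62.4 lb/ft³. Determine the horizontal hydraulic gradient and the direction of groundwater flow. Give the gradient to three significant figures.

Pressure head at P-8: ψ = 144·P/γ = 144 × 61.6 / 62.4 = 142.15 ft.
Total head at P-8: h = z + ψ = 4288.99 + 142.15 = 4431.14 ft.
Total head at P-11: h = 4495.89 − 57.11 = 4438.78 ft.
Head difference: h(P-8) − h(P-11) = 4431.14 − 4438.78 = -7.64 ft.
Hydraulic gradient: i = |Δh| / L = 7.64 / 3958 = 0.00193.
Flow is from higher to lower head: from P-11 toward P-8, i.e. toward the north.

i ≈ 0.00193; groundwater flows toward the north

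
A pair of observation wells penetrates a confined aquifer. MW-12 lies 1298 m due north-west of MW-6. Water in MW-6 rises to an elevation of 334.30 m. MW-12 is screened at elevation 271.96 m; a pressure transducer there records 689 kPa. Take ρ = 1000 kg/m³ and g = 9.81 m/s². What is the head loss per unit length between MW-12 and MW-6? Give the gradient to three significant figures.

i ≈ 0.00608 m/m

Total head at MW-6: h = 334.30 m (water level in the piezometer is the total head).
Pressure head at MW-12: ψ = P/(ρg) = 689×1000 / (1000 × 9.81) = 70.23 m.
Total head at MW-12: h = z + ψ = 271.96 + 70.23 = 342.19 m.
Head difference: h(MW-6) − h(MW-12) = 334.30 − 342.19 = -7.89 m.
Hydraulic gradient: i = |Δh| / L = 7.89 / 1298 = 0.00608.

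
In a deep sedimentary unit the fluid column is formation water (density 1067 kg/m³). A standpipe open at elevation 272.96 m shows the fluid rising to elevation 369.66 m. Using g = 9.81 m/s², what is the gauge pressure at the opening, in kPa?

Pressure head ψ = h − z = 369.66 − 272.96 = 96.70 m.
P = ρgψ = 1067 × 9.81 × 96.70 = 1012185 Pa ≈ 1010 kPa.

P ≈ 1010 kPa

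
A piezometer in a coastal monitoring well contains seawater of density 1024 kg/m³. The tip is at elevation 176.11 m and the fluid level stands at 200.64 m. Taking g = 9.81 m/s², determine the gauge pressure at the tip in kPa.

P ≈ 246 kPa

Pressure head ψ = h − z = 200.64 − 176.11 = 24.53 m.
P = ρgψ = 1024 × 9.81 × 24.53 = 246415 Pa ≈ 246 kPa.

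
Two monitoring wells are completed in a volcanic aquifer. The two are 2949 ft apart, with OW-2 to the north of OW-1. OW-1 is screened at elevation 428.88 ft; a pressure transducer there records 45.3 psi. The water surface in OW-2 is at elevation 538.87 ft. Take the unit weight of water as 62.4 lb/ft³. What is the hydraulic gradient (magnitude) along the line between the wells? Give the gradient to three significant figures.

i ≈ 0.00185

Pressure head at OW-1: ψ = 144·P/γ = 144 × 45.3 / 62.4 = 104.54 ft.
Total head at OW-1: h = z + ψ = 428.88 + 104.54 = 533.42 ft.
Total head at OW-2: h = 538.87 ft (water level in the piezometer is the total head).
Head difference: h(OW-1) − h(OW-2) = 533.42 − 538.87 = -5.45 ft.
Hydraulic gradient: i = |Δh| / L = 5.45 / 2949 = 0.00185.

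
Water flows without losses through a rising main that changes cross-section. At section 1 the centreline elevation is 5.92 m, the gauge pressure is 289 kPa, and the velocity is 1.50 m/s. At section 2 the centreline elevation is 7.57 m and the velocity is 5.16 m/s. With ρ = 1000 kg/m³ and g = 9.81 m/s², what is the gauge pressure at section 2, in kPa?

Pressure head at 1: ψ₁ = P₁/(ρg) = 289×1000 / (1000 × 9.81) = 29.46 m.
Velocity heads: v₁²/2g = 1.50²/19.62 = 0.115 m; v₂²/2g = 5.16²/19.62 = 1.357 m.
Total head H = z₁ + ψ₁ + v₁²/2g = 5.92 + 29.46 + 0.115 = 35.50 m.
ψ₂ = H − z₂ − v₂²/2g = 35.50 − 7.57 − 1.357 = 26.57 m.
P₂ = ρgψ₂ = 1000 × 9.81 × 26.57 ≈ 261 kPa.

P₂ ≈ 261 kPa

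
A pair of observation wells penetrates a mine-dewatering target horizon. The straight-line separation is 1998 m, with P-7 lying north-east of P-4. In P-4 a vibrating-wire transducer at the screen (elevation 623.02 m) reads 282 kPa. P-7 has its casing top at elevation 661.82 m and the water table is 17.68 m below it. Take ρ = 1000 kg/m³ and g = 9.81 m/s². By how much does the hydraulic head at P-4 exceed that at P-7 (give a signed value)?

Δh ≈ 7.63 m

Pressure head at P-4: ψ = P/(ρg) = 282×1000 / (1000 × 9.81) = 28.75 m.
Total head at P-4: h = z + ψ = 623.02 + 28.75 = 651.77 m.
Total head at P-7: h = 661.82 − 17.68 = 644.14 m.
Head difference: h(P-4) − h(P-7) = 651.77 − 644.14 = 7.63 m.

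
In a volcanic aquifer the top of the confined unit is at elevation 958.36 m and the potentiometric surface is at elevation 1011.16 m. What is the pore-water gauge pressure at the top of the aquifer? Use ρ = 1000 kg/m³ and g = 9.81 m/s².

P ≈ 518 kPa

Pressure head at the aquifer top: ψ = h − z = 1011.16 − 958.36 = 52.80 m.
P = ρgψ = 1000 × 9.81 × 52.80 = 517968 Pa ≈ 518 kPa.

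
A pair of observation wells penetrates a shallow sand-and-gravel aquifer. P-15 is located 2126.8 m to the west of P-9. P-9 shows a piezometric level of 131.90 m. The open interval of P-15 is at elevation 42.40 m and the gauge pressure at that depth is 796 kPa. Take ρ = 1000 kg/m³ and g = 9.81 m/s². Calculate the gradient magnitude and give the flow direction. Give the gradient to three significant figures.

i ≈ 0.00393; groundwater flows toward the west

Total head at P-9: h = 131.90 m (water level in the piezometer is the total head).
Pressure head at P-15: ψ = P/(ρg) = 796×1000 / (1000 × 9.81) = 81.14 m.
Total head at P-15: h = z + ψ = 42.40 + 81.14 = 123.54 m.
Head difference: h(P-9) − h(P-15) = 131.90 − 123.54 = 8.36 m.
Hydraulic gradient: i = |Δh| / L = 8.36 / 2126.8 = 0.00393.
Flow is from higher to lower head: from P-9 toward P-15, i.e. toward the west.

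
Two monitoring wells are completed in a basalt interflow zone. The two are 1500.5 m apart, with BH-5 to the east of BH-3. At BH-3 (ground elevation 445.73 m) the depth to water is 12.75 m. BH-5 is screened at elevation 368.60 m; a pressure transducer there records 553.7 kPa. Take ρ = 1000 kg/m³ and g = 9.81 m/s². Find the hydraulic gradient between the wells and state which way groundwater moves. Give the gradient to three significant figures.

i ≈ 0.00529; groundwater flows toward the east

Total head at BH-3: h = 445.73 − 12.75 = 432.98 m.
Pressure head at BH-5: ψ = P/(ρg) = 553.7×1000 / (1000 × 9.81) = 56.44 m.
Total head at BH-5: h = z + ψ = 368.60 + 56.44 = 425.04 m.
Head difference: h(BH-3) − h(BH-5) = 432.98 − 425.04 = 7.94 m.
Hydraulic gradient: i = |Δh| / L = 7.94 / 1500.5 = 0.00529.
Flow is from higher to lower head: from BH-3 toward BH-5, i.e. toward the east.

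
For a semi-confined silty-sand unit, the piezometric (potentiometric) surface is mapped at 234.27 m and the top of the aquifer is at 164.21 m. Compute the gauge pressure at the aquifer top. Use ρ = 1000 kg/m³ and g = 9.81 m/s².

Pressure head at the aquifer top: ψ = h − z = 234.27 − 164.21 = 70.06 m.
P = ρgψ = 1000 × 9.81 × 70.06 = 687289 Pa ≈ 687 kPa.

P ≈ 687 kPa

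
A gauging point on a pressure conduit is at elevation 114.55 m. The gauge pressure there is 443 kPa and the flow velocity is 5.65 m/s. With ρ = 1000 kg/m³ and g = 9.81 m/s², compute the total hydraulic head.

h ≈ 161.34 m

Pressure head ψ = P/(ρg) = 443×1000 / (1000 × 9.81) = 45.16 m.
Velocity head = v²/(2g) = 5.65² / (2 × 9.81) = 1.627 m.
h = z + ψ + v²/(2g) = 114.55 + 45.16 + 1.627 = 161.34 m.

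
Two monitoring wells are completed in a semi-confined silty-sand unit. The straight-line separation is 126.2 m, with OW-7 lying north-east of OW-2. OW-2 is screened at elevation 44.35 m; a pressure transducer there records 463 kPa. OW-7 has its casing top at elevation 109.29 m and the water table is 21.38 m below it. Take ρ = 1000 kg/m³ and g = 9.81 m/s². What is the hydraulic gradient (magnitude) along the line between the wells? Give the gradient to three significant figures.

i ≈ 0.0288

Pressure head at OW-2: ψ = P/(ρg) = 463×1000 / (1000 × 9.81) = 47.20 m.
Total head at OW-2: h = z + ψ = 44.35 + 47.20 = 91.55 m.
Total head at OW-7: h = 109.29 − 21.38 = 87.91 m.
Head difference: h(OW-2) − h(OW-7) = 91.55 − 87.91 = 3.64 m.
Hydraulic gradient: i = |Δh| / L = 3.64 / 126.2 = 0.0288.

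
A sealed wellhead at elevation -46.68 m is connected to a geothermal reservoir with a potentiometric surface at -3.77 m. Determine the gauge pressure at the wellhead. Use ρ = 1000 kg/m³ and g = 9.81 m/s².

Head above the cap: Δh = -3.77 − (-46.68) = 42.91 m.
P = ρgΔh = 1000 × 9.81 × 42.91 = 420947 Pa ≈ 421 kPa.

P ≈ 421 kPa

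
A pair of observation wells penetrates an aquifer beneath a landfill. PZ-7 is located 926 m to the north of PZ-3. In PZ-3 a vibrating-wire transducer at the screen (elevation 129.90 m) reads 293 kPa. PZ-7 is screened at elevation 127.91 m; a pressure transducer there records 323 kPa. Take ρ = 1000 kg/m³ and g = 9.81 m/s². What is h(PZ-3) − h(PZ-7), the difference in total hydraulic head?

Pressure head at PZ-3: ψ = P/(ρg) = 293×1000 / (1000 × 9.81) = 29.87 m.
Total head at PZ-3: h = z + ψ = 129.90 + 29.87 = 159.77 m.
Pressure head at PZ-7: ψ = P/(ρg) = 323×1000 / (1000 × 9.81) = 32.93 m.
Total head at PZ-7: h = z + ψ = 127.91 + 32.93 = 160.84 m.
Head difference: h(PZ-3) − h(PZ-7) = 159.77 − 160.84 = -1.07 m.

Δh ≈ -1.07 m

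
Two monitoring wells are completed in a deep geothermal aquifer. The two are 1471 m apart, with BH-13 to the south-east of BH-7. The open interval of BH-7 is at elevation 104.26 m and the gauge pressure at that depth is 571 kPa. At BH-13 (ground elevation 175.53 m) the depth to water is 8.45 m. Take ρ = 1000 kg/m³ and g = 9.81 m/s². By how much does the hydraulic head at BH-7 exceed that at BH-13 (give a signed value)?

Δh ≈ -4.61 m

Pressure head at BH-7: ψ = P/(ρg) = 571×1000 / (1000 × 9.81) = 58.21 m.
Total head at BH-7: h = z + ψ = 104.26 + 58.21 = 162.47 m.
Total head at BH-13: h = 175.53 − 8.45 = 167.08 m.
Head difference: h(BH-7) − h(BH-13) = 162.47 − 167.08 = -4.61 m.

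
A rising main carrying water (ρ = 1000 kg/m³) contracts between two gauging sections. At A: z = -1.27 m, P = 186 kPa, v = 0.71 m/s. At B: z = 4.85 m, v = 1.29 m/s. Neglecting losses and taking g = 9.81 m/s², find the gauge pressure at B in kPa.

P₂ ≈ 125 kPa

Pressure head at A: ψ₁ = P₁/(ρg) = 186×1000 / (1000 × 9.81) = 18.96 m.
Velocity heads: v₁²/2g = 0.71²/19.62 = 0.026 m; v₂²/2g = 1.29²/19.62 = 0.085 m.
Total head H = z₁ + ψ₁ + v₁²/2g = -1.27 + 18.96 + 0.026 = 17.72 m.
ψ₂ = H − z₂ − v₂²/2g = 17.72 − 4.85 − 0.085 = 12.78 m.
P₂ = ρgψ₂ = 1000 × 9.81 × 12.78 ≈ 125 kPa.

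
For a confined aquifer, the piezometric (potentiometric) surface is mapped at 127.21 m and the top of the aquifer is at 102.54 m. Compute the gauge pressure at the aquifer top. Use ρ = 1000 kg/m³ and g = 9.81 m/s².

Pressure head at the aquifer top: ψ = h − z = 127.21 − 102.54 = 24.67 m.
P = ρgψ = 1000 × 9.81 × 24.67 = 242013 Pa ≈ 242 kPa.

P ≈ 242 kPa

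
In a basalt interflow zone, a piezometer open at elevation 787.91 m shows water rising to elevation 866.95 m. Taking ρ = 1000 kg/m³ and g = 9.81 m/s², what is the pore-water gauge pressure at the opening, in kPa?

P ≈ 775 kPa

Pressure head ψ = h − z = 866.95 − 787.91 = 79.04 m.
P = ρgψ = 1000 × 9.81 × 79.04 = 775382 Pa ≈ 775 kPa.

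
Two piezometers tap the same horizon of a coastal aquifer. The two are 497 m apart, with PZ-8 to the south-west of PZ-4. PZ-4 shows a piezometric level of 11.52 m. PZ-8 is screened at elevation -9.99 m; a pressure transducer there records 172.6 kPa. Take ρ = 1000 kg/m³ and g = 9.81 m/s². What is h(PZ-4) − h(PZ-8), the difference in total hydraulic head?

Total head at PZ-4: h = 11.52 m (water level in the piezometer is the total head).
Pressure head at PZ-8: ψ = P/(ρg) = 172.6×1000 / (1000 × 9.81) = 17.59 m.
Total head at PZ-8: h = z + ψ = -9.99 + 17.59 = 7.60 m.
Head difference: h(PZ-4) − h(PZ-8) = 11.52 − 7.60 = 3.92 m.

Δh ≈ 3.92 m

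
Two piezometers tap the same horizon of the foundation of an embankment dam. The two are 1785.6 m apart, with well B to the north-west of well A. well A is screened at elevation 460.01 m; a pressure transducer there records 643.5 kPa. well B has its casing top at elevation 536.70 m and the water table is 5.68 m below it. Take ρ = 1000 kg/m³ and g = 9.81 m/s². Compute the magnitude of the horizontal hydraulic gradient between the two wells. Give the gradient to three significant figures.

Pressure head at well A: ψ = P/(ρg) = 643.5×1000 / (1000 × 9.81) = 65.60 m.
Total head at well A: h = z + ψ = 460.01 + 65.60 = 525.61 m.
Total head at well B: h = 536.70 − 5.68 = 531.02 m.
Head difference: h(well A) − h(well B) = 525.61 − 531.02 = -5.41 m.
Hydraulic gradient: i = |Δh| / L = 5.41 / 1785.6 = 0.00303.

i ≈ 0.00303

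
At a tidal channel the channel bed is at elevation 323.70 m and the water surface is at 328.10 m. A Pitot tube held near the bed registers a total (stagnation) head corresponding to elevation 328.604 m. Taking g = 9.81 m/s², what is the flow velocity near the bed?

v ≈ 3.14 m/s

Near the bed, under hydrostatic conditions, the piezometric head (z + ψ) equals the free-surface elevation, 328.10 m.
Velocity head = total − piezometric = 328.604 − 328.10 = 0.504 m.
v = √(2g·h_v) = √(2 × 9.81 × 0.504) = 3.14 m/s.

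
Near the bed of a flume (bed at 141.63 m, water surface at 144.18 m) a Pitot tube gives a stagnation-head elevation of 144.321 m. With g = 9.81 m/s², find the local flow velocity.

v ≈ 1.66 m/s

Near the bed, under hydrostatic conditions, the piezometric head (z + ψ) equals the free-surface elevation, 144.18 m.
Velocity head = total − piezometric = 144.321 − 144.18 = 0.141 m.
v = √(2g·h_v) = √(2 × 9.81 × 0.141) = 1.66 m/s.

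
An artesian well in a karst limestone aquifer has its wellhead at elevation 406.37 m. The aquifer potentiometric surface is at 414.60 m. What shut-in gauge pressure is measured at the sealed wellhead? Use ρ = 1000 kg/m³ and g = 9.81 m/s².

Head above the cap: Δh = 414.60 − 406.37 = 8.23 m.
P = ρgΔh = 1000 × 9.81 × 8.23 = 80736 Pa ≈ 80.7 kPa.

P ≈ 80.7 kPa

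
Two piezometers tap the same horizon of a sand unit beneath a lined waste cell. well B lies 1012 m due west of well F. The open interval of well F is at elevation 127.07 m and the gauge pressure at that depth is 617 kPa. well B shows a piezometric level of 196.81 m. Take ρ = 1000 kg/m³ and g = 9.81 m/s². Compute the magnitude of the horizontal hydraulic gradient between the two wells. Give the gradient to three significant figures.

i ≈ 0.00676

Pressure head at well F: ψ = P/(ρg) = 617×1000 / (1000 × 9.81) = 62.90 m.
Total head at well F: h = z + ψ = 127.07 + 62.90 = 189.97 m.
Total head at well B: h = 196.81 m (water level in the piezometer is the total head).
Head difference: h(well F) − h(well B) = 189.97 − 196.81 = -6.84 m.
Hydraulic gradient: i = |Δh| / L = 6.84 / 1012 = 0.00676.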